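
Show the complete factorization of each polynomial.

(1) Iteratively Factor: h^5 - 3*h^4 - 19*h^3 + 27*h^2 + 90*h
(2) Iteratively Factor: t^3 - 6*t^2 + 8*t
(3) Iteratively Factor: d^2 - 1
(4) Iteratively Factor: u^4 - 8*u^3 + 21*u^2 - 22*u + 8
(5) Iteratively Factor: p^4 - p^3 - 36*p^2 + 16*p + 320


(1) = (h)*(h^4 - 3*h^3 - 19*h^2 + 27*h + 90) = h*(h + 2)*(h^3 - 5*h^2 - 9*h + 45) = h*(h + 2)*(h + 3)*(h^2 - 8*h + 15) = h*(h - 5)*(h + 2)*(h + 3)*(h - 3)
(2) = (t)*(t^2 - 6*t + 8) = t*(t - 2)*(t - 4)
(3) = (d - 1)*(d + 1)
(4) = (u - 2)*(u^3 - 6*u^2 + 9*u - 4) = (u - 4)*(u - 2)*(u^2 - 2*u + 1) = (u - 4)*(u - 2)*(u - 1)*(u - 1)
(5) = (p - 4)*(p^3 + 3*p^2 - 24*p - 80) = (p - 4)*(p + 4)*(p^2 - p - 20) = (p - 5)*(p - 4)*(p + 4)*(p + 4)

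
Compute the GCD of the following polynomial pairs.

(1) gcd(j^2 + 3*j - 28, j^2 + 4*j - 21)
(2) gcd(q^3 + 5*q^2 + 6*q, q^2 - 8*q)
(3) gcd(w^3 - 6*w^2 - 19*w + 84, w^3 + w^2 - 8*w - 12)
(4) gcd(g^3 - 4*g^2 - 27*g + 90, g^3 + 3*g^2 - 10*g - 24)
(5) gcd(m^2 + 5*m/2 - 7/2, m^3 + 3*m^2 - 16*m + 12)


(1) = j + 7
(2) = q
(3) = w - 3
(4) = g - 3
(5) = m - 1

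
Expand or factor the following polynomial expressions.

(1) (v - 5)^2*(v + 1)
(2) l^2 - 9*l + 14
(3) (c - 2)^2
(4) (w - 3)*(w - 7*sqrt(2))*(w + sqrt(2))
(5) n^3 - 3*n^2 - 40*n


(1) = v^3 - 9*v^2 + 15*v + 25
(2) = (l - 7)*(l - 2)
(3) = c^2 - 4*c + 4
(4) = w^3 - 6*sqrt(2)*w^2 - 3*w^2 - 14*w + 18*sqrt(2)*w + 42
(5) = n*(n - 8)*(n + 5)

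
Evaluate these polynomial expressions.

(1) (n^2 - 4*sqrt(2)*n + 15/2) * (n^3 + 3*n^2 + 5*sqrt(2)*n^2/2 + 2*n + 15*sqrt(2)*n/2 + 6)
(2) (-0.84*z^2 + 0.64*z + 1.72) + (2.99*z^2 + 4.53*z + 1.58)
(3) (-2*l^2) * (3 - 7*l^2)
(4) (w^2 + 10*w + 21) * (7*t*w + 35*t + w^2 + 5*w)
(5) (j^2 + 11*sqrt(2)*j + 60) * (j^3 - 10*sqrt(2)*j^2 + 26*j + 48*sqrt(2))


(1) = n^5 - 3*sqrt(2)*n^4/2 + 3*n^4 - 21*n^3/2 - 9*sqrt(2)*n^3/2 - 63*n^2/2 + 43*sqrt(2)*n^2/4 + 15*n + 129*sqrt(2)*n/4 + 45
(2) = 2.15*z^2 + 5.17*z + 3.3
(3) = 14*l^4 - 6*l^2
(4) = 7*t*w^3 + 105*t*w^2 + 497*t*w + 735*t + w^4 + 15*w^3 + 71*w^2 + 105*w
(5) = j^5 + sqrt(2)*j^4 - 134*j^3 - 266*sqrt(2)*j^2 + 2616*j + 2880*sqrt(2)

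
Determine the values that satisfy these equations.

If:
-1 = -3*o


Then:
o = 1/3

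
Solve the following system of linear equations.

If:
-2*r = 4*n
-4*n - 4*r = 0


Then:
n = 0
r = 0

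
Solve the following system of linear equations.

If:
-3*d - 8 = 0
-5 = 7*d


Then:
No Solution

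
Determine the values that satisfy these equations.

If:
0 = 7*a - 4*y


Then:
a = 4*y/7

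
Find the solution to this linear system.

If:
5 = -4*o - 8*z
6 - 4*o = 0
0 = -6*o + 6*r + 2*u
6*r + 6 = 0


Then:
o = 3/2
r = -1
u = 15/2
z = -11/8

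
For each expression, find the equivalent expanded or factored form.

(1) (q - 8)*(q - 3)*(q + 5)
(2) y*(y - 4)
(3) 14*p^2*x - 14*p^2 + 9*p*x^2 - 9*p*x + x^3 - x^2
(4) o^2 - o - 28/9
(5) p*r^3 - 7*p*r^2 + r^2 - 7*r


(1) = q^3 - 6*q^2 - 31*q + 120
(2) = y^2 - 4*y
(3) = (2*p + x)*(7*p + x)*(x - 1)
(4) = (o - 7/3)*(o + 4/3)
(5) = r*(r - 7)*(p*r + 1)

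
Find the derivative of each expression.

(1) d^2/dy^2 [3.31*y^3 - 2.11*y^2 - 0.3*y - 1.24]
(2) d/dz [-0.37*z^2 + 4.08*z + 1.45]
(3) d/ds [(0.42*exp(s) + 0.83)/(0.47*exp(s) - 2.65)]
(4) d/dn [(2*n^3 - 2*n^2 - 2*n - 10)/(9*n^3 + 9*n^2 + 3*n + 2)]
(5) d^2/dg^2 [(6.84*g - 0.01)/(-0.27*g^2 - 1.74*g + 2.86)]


(1) = 19.86*y - 4.22
(2) = 4.08 - 0.74*z
(3) = -1.5031*exp(s)/(0.47*exp(s) - 2.65)^2
(4) = 2*(18*n^4 + 24*n^3 + 147*n^2 + 86*n + 13)/(81*n^6 + 162*n^5 + 135*n^4 + 90*n^3 + 45*n^2 + 12*n + 4)
(5) = (-(0.54*g + 1.74)*(1.08*g + 3.48)*(6.84*g - 0.01) + (11.0808*g + 23.7978)*(0.27*g^2 + 1.74*g - 2.86))/(0.27*g^2 + 1.74*g - 2.86)^3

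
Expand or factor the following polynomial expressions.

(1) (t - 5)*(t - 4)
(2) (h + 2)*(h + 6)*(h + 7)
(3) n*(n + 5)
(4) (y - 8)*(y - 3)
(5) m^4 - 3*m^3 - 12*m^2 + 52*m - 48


(1) = t^2 - 9*t + 20
(2) = h^3 + 15*h^2 + 68*h + 84
(3) = n^2 + 5*n
(4) = y^2 - 11*y + 24
(5) = (m - 3)*(m - 2)^2*(m + 4)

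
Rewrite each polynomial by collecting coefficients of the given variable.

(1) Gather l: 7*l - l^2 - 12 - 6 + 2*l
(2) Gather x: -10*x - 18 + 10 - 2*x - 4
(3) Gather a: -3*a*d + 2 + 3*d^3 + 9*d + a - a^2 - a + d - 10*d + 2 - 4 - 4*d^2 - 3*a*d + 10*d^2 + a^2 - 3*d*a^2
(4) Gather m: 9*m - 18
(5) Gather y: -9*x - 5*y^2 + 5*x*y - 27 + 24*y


(1) = -l^2 + 9*l - 18
(2) = -12*x - 12
(3) = -3*a^2*d - 6*a*d + 3*d^3 + 6*d^2
(4) = 9*m - 18
(5) = -9*x - 5*y^2 + y*(5*x + 24) - 27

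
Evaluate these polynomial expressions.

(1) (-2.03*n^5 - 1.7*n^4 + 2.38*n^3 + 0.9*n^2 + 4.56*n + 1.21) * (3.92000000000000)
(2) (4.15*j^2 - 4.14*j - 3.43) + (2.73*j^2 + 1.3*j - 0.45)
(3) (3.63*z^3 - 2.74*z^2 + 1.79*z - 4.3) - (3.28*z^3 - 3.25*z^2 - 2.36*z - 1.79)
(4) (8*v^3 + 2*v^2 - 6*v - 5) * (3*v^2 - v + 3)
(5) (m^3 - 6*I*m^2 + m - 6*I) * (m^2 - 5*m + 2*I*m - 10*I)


(1) = -7.9576*n^5 - 6.664*n^4 + 9.3296*n^3 + 3.528*n^2 + 17.8752*n + 4.7432
(2) = 6.88*j^2 - 2.84*j - 3.88
(3) = 0.35*z^3 + 0.51*z^2 + 4.15*z - 2.51
(4) = 24*v^5 - 2*v^4 + 4*v^3 - 3*v^2 - 13*v - 15
(5) = m^5 - 5*m^4 - 4*I*m^4 + 13*m^3 + 20*I*m^3 - 65*m^2 - 4*I*m^2 + 12*m + 20*I*m - 60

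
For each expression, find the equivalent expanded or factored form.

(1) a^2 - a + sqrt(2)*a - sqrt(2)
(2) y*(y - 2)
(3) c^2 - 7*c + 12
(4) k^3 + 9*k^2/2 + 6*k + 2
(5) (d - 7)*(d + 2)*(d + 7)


(1) = (a - 1)*(a + sqrt(2))
(2) = y^2 - 2*y
(3) = (c - 4)*(c - 3)
(4) = (k + 1/2)*(k + 2)^2
(5) = d^3 + 2*d^2 - 49*d - 98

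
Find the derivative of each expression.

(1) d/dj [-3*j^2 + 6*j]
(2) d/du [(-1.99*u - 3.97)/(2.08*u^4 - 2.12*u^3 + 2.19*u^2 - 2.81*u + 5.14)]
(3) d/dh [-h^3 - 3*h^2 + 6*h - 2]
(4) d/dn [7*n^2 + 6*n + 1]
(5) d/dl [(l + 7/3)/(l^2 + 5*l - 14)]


(1) = 6 - 6*j
(2) = (12.4176*u^4 + 24.5928*u^3 - 20.8911*u^2 + 17.3886*u - 21.3843)/(4.3264*u^8 - 8.8192*u^7 + 13.6048*u^6 - 20.9752*u^5 + 38.0929*u^4 - 34.1014*u^3 + 30.4093*u^2 - 28.8868*u + 26.4196)
(3) = -3*h^2 - 6*h + 6
(4) = 14*n + 6
(5) = (l^2 + 5*l - (2*l + 5)*(3*l + 7)/3 - 14)/(l^2 + 5*l - 14)^2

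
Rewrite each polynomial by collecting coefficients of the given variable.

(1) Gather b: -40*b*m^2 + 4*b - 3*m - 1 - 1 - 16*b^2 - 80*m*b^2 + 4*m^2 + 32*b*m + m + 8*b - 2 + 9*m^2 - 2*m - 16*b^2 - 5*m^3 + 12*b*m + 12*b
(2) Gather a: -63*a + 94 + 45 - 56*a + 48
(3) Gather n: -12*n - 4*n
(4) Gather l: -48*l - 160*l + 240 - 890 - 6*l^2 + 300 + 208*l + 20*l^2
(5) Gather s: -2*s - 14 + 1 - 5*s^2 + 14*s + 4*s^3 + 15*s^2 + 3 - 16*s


(1) = b^2*(-80*m - 32) + b*(-40*m^2 + 44*m + 24) - 5*m^3 + 13*m^2 - 4*m - 4
(2) = 187 - 119*a
(3) = -16*n
(4) = 14*l^2 - 350
(5) = 4*s^3 + 10*s^2 - 4*s - 10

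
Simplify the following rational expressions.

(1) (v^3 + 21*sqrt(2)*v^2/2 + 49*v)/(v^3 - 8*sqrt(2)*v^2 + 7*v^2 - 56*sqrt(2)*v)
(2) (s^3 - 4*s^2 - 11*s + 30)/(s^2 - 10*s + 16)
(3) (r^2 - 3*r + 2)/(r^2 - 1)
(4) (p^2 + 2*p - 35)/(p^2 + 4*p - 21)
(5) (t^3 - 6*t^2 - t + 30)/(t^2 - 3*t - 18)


(1) = (2*v^2 + 21*sqrt(2)*v + 98)/(2*v^2 + v*(14 - 16*sqrt(2)) - 112*sqrt(2))
(2) = (s^2 - 2*s - 15)/(s - 8)
(3) = (r - 2)/(r + 1)
(4) = (p - 5)/(p - 3)
(5) = (t^3 - 6*t^2 - t + 30)/(t^2 - 3*t - 18)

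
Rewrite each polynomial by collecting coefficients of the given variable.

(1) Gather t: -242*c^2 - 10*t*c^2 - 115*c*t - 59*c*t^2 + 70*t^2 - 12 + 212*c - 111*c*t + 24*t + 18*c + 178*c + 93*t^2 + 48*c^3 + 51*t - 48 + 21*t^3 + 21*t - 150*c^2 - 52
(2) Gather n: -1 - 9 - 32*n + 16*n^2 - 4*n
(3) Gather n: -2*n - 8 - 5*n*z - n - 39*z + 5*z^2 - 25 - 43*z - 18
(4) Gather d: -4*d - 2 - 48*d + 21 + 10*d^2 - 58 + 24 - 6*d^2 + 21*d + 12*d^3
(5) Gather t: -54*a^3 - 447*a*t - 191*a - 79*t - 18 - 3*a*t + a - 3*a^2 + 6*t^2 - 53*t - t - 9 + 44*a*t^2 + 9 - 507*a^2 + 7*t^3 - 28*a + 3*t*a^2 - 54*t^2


(1) = 48*c^3 - 392*c^2 + 408*c + 21*t^3 + t^2*(163 - 59*c) + t*(-10*c^2 - 226*c + 96) - 112
(2) = 16*n^2 - 36*n - 10
(3) = n*(-5*z - 3) + 5*z^2 - 82*z - 51
(4) = 12*d^3 + 4*d^2 - 31*d - 15
(5) = -54*a^3 - 510*a^2 - 218*a + 7*t^3 + t^2*(44*a - 48) + t*(3*a^2 - 450*a - 133) - 18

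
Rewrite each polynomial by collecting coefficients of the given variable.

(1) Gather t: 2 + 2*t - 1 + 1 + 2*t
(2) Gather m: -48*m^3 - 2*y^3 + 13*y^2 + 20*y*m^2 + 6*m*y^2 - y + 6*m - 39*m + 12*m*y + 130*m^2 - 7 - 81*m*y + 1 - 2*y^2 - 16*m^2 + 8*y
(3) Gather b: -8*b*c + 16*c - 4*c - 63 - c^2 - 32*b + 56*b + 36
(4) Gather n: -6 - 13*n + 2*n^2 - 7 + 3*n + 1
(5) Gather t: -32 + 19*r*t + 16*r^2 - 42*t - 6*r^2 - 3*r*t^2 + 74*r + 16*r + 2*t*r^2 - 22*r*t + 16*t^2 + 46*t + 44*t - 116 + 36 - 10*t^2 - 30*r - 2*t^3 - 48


(1) = 4*t + 2
(2) = -48*m^3 + m^2*(20*y + 114) + m*(6*y^2 - 69*y - 33) - 2*y^3 + 11*y^2 + 7*y - 6
(3) = b*(24 - 8*c) - c^2 + 12*c - 27
(4) = 2*n^2 - 10*n - 12
(5) = 10*r^2 + 60*r - 2*t^3 + t^2*(6 - 3*r) + t*(2*r^2 - 3*r + 48) - 160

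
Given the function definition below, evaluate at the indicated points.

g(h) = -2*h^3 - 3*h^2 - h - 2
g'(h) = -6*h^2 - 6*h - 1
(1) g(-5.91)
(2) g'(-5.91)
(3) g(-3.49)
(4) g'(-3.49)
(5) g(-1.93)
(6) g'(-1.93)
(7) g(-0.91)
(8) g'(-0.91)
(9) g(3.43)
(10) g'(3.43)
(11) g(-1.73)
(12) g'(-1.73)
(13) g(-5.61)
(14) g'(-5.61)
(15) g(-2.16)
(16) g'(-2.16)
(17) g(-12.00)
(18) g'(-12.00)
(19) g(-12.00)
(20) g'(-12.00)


(1) = 311.98
(2) = -175.11
(3) = 49.97
(4) = -53.14
(5) = 3.13
(6) = -11.77
(7) = -2.07
(8) = -0.51
(9) = -121.43
(10) = -92.17
(11) = 1.11
(12) = -8.58
(13) = 262.31
(14) = -156.17
(15) = 6.32
(16) = -16.03
(17) = 3034.00
(18) = -793.00
(19) = 3034.00
(20) = -793.00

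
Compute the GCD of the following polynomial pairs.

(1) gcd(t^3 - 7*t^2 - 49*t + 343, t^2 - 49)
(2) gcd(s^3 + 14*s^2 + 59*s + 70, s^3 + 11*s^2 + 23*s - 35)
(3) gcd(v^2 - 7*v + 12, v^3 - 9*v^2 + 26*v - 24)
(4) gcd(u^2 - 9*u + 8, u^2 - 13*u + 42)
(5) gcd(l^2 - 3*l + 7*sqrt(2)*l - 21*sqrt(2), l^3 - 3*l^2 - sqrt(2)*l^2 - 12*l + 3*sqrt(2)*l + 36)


(1) = t^2 - 49
(2) = gcd((s + 2)*(s + 5)*(s + 7), (s - 1)*(s + 5)*(s + 7)) = s^2 + 12*s + 35
(3) = v^2 - 7*v + 12
(4) = gcd((u - 8)*(u - 1), (u - 7)*(u - 6)) = 1
(5) = gcd((l - 3)*(l + 7*sqrt(2)), (l - 3)*(l - 3*sqrt(2))*(l + 2*sqrt(2))) = l - 3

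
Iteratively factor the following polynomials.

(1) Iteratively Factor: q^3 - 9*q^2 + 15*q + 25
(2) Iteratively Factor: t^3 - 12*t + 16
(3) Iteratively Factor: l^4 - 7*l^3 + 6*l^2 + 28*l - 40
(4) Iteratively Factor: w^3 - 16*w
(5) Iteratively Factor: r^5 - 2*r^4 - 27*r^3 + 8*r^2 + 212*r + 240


(1) = (q - 5)*(q^2 - 4*q - 5) = (q - 5)^2*(q + 1)
(2) = (t - 2)*(t^2 + 2*t - 8) = (t - 2)^2*(t + 4)
(3) = (l - 2)*(l^3 - 5*l^2 - 4*l + 20) = (l - 2)*(l + 2)*(l^2 - 7*l + 10) = (l - 2)^2*(l + 2)*(l - 5)
(4) = (w)*(w^2 - 16) = w*(w - 4)*(w + 4)
(5) = (r + 2)*(r^4 - 4*r^3 - 19*r^2 + 46*r + 120) = (r + 2)^2*(r^3 - 6*r^2 - 7*r + 60) = (r - 4)*(r + 2)^2*(r^2 - 2*r - 15) = (r - 4)*(r + 2)^2*(r + 3)*(r - 5)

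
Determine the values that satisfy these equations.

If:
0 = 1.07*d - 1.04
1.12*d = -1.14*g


Then:
d = 0.97
g = -0.95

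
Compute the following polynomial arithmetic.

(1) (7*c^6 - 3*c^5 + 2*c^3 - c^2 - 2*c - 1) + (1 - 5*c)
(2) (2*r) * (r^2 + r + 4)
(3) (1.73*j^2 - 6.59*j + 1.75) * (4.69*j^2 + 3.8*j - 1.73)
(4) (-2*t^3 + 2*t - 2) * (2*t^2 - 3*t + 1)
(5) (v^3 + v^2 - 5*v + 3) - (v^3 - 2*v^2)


(1) = 7*c^6 - 3*c^5 + 2*c^3 - c^2 - 7*c
(2) = 2*r^3 + 2*r^2 + 8*r
(3) = 8.1137*j^4 - 24.3331*j^3 - 19.8274*j^2 + 18.0507*j - 3.0275
(4) = -4*t^5 + 6*t^4 + 2*t^3 - 10*t^2 + 8*t - 2
(5) = 3*v^2 - 5*v + 3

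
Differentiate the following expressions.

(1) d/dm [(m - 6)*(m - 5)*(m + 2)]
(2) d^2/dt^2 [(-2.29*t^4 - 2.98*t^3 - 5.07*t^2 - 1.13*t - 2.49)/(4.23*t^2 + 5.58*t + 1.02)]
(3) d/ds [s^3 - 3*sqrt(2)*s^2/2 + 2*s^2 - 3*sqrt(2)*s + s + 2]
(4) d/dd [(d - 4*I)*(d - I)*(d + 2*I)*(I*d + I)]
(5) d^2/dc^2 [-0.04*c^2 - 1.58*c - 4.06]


(1) = 3*m^2 - 18*m + 8
(2) = (-81.949482*t^6 - 324.310716*t^5 - 487.09674*t^4 - 169.49763*t^3 - 266.425794*t^2 - 341.98416*t - 131.259204)/(75.686967*t^6 + 299.527146*t^5 + 449.87319*t^4 + 318.19392*t^3 + 108.48006*t^2 + 17.416296*t + 1.061208)
(3) = 3*s^2 - 3*sqrt(2)*s + 4*s - 3*sqrt(2) + 1
(4) = 4*I*d^3 + d^2*(9 + 3*I) + d*(6 + 12*I) + 8 + 6*I
(5) = -0.0800000000000000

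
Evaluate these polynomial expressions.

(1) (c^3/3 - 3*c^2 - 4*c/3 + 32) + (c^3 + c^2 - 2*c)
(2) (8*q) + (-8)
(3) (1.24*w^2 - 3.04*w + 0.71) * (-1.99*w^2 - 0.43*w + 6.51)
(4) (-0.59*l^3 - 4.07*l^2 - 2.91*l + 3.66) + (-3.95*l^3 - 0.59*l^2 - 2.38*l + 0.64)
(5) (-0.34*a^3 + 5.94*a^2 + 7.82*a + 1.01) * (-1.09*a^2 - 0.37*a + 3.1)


(1) = 4*c^3/3 - 2*c^2 - 10*c/3 + 32
(2) = 8*q - 8
(3) = -2.4676*w^4 + 5.5164*w^3 + 7.9667*w^2 - 20.0957*w + 4.6221
(4) = -4.54*l^3 - 4.66*l^2 - 5.29*l + 4.3
(5) = 0.3706*a^5 - 6.3488*a^4 - 11.7756*a^3 + 14.4197*a^2 + 23.8683*a + 3.131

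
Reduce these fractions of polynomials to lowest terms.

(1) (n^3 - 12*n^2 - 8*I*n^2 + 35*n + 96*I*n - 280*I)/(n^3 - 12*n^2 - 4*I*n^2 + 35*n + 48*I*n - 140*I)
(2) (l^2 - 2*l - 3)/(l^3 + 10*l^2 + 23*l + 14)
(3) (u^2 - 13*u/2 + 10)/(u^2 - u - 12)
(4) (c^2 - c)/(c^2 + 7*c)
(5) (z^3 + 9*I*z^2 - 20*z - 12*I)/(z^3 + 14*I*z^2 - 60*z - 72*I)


(1) = (n - 8*I)/(n - 4*I)
(2) = (l - 3)/(l^2 + 9*l + 14)
(3) = (2*u - 5)/(2*u + 6)
(4) = (c - 1)/(c + 7)
(5) = (z + I)/(z + 6*I)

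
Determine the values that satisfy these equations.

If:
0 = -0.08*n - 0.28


Then:
n = -3.50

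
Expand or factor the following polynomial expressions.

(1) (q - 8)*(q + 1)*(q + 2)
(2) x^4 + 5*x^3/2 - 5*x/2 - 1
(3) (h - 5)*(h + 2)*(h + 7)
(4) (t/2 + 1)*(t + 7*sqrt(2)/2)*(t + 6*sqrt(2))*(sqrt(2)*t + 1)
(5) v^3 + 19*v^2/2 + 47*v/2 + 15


(1) = q^3 - 5*q^2 - 22*q - 16
(2) = (x - 1)*(x + 1/2)*(x + 1)*(x + 2)
(3) = h^3 + 4*h^2 - 31*h - 70
(4) = sqrt(2)*t^4/2 + sqrt(2)*t^3 + 10*t^3 + 20*t^2 + 103*sqrt(2)*t^2/4 + 21*t + 103*sqrt(2)*t/2 + 42
(5) = (v + 1)*(v + 5/2)*(v + 6)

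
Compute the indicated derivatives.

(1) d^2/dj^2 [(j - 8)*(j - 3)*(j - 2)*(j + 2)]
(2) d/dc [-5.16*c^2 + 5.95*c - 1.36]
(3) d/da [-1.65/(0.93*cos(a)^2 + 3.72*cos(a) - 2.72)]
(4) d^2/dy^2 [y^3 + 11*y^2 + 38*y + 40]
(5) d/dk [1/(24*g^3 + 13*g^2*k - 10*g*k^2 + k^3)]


(1) = 12*j^2 - 66*j + 40
(2) = 5.95 - 10.32*c
(3) = -(3.069*cos(a) + 6.138)*sin(a)/(0.93*cos(a)^2 + 3.72*cos(a) - 2.72)^2
(4) = 6*y + 22
(5) = (-13*g^2 + 20*g*k - 3*k^2)/(24*g^3 + 13*g^2*k - 10*g*k^2 + k^3)^2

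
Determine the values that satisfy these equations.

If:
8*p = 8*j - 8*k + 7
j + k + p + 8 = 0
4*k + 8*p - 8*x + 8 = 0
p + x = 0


Then:
j = -71/16
k = -49/12
p = 25/48
x = -25/48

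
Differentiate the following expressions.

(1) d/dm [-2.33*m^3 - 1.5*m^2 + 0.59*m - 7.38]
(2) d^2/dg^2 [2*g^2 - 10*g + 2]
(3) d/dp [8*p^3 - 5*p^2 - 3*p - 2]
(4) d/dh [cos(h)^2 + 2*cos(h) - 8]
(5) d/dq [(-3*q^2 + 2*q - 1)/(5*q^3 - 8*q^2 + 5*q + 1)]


(1) = -6.99*m^2 - 3.0*m + 0.59
(2) = 4
(3) = 24*p^2 - 10*p - 3
(4) = -2*(cos(h) + 1)*sin(h)
(5) = (15*q^4 - 20*q^3 + 16*q^2 - 22*q + 7)/(25*q^6 - 80*q^5 + 114*q^4 - 70*q^3 + 9*q^2 + 10*q + 1)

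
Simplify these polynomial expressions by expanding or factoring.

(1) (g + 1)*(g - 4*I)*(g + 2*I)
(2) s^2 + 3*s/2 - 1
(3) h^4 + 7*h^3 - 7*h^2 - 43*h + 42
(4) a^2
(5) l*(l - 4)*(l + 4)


(1) = g^3 + g^2 - 2*I*g^2 + 8*g - 2*I*g + 8
(2) = (s - 1/2)*(s + 2)
(3) = (h - 2)*(h - 1)*(h + 3)*(h + 7)
(4) = a^2
(5) = l^3 - 16*l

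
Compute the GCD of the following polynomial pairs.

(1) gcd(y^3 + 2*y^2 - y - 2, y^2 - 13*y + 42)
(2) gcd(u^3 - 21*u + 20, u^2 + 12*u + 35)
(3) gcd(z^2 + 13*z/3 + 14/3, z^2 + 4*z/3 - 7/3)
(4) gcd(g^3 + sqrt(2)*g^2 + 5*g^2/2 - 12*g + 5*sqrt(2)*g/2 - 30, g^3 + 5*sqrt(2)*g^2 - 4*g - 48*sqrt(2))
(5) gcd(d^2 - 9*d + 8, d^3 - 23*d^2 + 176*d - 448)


(1) = gcd((y - 1)*(y + 1)*(y + 2), (y - 7)*(y - 6)) = 1
(2) = gcd((u - 4)*(u - 1)*(u + 5), (u + 5)*(u + 7)) = u + 5
(3) = gcd((z + 2)*(z + 7/3), (z - 1)*(z + 7/3)) = z + 7/3
(4) = gcd((g + 5/2)*(g - 2*sqrt(2))*(g + 3*sqrt(2)), (g - 2*sqrt(2))*(g + 3*sqrt(2))*(g + 4*sqrt(2))) = g^2 + sqrt(2)*g - 12
(5) = d - 8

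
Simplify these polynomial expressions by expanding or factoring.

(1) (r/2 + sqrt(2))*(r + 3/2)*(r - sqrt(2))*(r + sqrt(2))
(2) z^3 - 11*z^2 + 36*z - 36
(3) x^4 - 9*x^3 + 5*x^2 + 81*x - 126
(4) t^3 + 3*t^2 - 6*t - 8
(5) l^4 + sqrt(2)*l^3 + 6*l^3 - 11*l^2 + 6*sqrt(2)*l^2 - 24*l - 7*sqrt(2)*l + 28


(1) = r^4/2 + 3*r^3/4 + sqrt(2)*r^3 - r^2 + 3*sqrt(2)*r^2/2 - 2*sqrt(2)*r - 3*r/2 - 3*sqrt(2)
(2) = (z - 6)*(z - 3)*(z - 2)
(3) = (x - 7)*(x - 3)*(x - 2)*(x + 3)
(4) = (t - 2)*(t + 1)*(t + 4)
(5) = (l - 1)*(l + 7)*(l - sqrt(2))*(l + 2*sqrt(2))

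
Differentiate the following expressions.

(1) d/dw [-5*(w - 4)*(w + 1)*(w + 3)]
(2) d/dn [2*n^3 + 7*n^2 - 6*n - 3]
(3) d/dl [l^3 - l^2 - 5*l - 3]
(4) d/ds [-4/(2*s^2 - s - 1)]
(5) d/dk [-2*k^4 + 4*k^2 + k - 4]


(1) = 65 - 15*w^2
(2) = 6*n^2 + 14*n - 6
(3) = 3*l^2 - 2*l - 5
(4) = 4*(4*s - 1)/(-2*s^2 + s + 1)^2
(5) = -8*k^3 + 8*k + 1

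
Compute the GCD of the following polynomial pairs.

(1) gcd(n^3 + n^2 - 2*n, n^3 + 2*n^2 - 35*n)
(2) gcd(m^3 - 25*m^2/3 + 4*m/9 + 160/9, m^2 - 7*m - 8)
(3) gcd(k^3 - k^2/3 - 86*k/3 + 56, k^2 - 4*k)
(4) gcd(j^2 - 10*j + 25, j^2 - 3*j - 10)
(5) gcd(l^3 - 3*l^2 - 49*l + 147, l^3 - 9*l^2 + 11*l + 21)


(1) = gcd(n*(n - 1)*(n + 2), n*(n - 5)*(n + 7)) = n
(2) = m - 8
(3) = gcd((k - 4)*(k - 7/3)*(k + 6), k*(k - 4)) = k - 4
(4) = j - 5
(5) = l^2 - 10*l + 21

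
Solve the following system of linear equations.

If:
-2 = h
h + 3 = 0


Then:
No Solution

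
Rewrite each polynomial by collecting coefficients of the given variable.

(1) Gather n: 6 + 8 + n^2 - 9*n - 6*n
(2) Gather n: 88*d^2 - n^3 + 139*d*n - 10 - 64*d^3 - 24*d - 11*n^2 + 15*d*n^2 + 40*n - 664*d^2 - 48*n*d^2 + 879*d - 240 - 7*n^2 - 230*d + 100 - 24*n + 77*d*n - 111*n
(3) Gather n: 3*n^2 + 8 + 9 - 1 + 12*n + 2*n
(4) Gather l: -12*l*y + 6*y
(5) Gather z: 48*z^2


(1) = n^2 - 15*n + 14
(2) = -64*d^3 - 576*d^2 + 625*d - n^3 + n^2*(15*d - 18) + n*(-48*d^2 + 216*d - 95) - 150
(3) = 3*n^2 + 14*n + 16
(4) = -12*l*y + 6*y
(5) = 48*z^2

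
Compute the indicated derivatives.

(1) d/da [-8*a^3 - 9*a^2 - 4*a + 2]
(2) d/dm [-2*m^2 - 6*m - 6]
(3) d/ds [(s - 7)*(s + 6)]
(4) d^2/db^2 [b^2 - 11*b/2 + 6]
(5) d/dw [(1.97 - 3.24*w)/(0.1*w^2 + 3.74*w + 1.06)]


(1) = -24*a^2 - 18*a - 4
(2) = -4*m - 6
(3) = 2*s - 1
(4) = 2
(5) = (0.324*w^2 - 0.394*w - 10.8022)/(0.01*w^4 + 0.748*w^3 + 14.1996*w^2 + 7.9288*w + 1.1236)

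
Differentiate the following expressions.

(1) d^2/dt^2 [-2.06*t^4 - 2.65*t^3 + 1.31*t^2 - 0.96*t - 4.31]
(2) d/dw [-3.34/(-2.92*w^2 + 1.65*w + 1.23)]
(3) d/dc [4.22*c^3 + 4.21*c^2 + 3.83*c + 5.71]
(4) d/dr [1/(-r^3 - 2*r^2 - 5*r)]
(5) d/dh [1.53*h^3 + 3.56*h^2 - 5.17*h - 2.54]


(1) = -24.72*t^2 - 15.9*t + 2.62
(2) = (5.511 - 19.5056*w)/(-2.92*w^2 + 1.65*w + 1.23)^2
(3) = 12.66*c^2 + 8.42*c + 3.83
(4) = (3*r^2 + 4*r + 5)/(r^2*(r^2 + 2*r + 5)^2)
(5) = 4.59*h^2 + 7.12*h - 5.17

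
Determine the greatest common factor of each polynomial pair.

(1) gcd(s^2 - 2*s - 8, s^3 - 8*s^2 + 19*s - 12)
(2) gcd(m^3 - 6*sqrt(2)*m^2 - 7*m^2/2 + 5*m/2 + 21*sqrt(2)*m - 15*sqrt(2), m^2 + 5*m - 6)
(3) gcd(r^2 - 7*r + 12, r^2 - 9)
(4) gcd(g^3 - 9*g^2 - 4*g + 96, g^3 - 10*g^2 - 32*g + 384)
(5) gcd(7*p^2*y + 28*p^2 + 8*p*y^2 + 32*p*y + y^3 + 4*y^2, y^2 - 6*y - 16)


(1) = gcd((s - 4)*(s + 2), (s - 4)*(s - 3)*(s - 1)) = s - 4
(2) = gcd((m - 5/2)*(m - 1)*(m - 6*sqrt(2)), (m - 1)*(m + 6)) = m - 1
(3) = gcd((r - 4)*(r - 3), (r - 3)*(r + 3)) = r - 3
(4) = gcd((g - 8)*(g - 4)*(g + 3), (g - 8)^2*(g + 6)) = g - 8
(5) = 1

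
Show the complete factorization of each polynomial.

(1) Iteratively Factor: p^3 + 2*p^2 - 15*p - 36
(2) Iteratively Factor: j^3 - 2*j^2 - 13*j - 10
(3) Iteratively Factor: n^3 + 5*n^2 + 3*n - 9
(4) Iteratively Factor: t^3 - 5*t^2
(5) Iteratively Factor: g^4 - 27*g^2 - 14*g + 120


(1) = (p - 4)*(p^2 + 6*p + 9) = (p - 4)*(p + 3)*(p + 3)
(2) = (j - 5)*(j^2 + 3*j + 2) = (j - 5)*(j + 2)*(j + 1)
(3) = (n + 3)*(n^2 + 2*n - 3) = (n + 3)^2*(n - 1)
(4) = (t)*(t^2 - 5*t) = t*(t - 5)*(t)
(5) = (g - 2)*(g^3 + 2*g^2 - 23*g - 60) = (g - 2)*(g + 4)*(g^2 - 2*g - 15) = (g - 2)*(g + 3)*(g + 4)*(g - 5)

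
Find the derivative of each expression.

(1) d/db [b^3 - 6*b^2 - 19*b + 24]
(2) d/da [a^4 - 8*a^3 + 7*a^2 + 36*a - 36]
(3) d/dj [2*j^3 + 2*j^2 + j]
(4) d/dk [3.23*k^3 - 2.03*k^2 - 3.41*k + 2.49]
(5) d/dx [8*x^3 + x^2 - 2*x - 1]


(1) = 3*b^2 - 12*b - 19
(2) = 4*a^3 - 24*a^2 + 14*a + 36
(3) = 6*j^2 + 4*j + 1
(4) = 9.69*k^2 - 4.06*k - 3.41
(5) = 24*x^2 + 2*x - 2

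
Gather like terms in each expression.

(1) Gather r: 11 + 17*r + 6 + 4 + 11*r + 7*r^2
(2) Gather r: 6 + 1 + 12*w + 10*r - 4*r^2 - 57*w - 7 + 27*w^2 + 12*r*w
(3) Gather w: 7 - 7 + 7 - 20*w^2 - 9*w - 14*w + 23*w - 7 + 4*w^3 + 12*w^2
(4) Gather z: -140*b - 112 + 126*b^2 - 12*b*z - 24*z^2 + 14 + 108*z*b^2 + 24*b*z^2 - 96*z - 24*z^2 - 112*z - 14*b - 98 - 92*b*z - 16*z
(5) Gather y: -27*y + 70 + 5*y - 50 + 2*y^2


(1) = 7*r^2 + 28*r + 21
(2) = -4*r^2 + r*(12*w + 10) + 27*w^2 - 45*w
(3) = 4*w^3 - 8*w^2
(4) = 126*b^2 - 154*b + z^2*(24*b - 48) + z*(108*b^2 - 104*b - 224) - 196
(5) = 2*y^2 - 22*y + 20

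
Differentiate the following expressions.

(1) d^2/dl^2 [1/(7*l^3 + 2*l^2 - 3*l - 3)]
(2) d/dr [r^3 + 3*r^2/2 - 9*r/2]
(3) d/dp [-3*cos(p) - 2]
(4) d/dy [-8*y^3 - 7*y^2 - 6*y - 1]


(1) = 2*(-(21*l + 2)*(7*l^3 + 2*l^2 - 3*l - 3) + (21*l^2 + 4*l - 3)^2)/(7*l^3 + 2*l^2 - 3*l - 3)^3
(2) = 3*r^2 + 3*r - 9/2
(3) = 3*sin(p)
(4) = -24*y^2 - 14*y - 6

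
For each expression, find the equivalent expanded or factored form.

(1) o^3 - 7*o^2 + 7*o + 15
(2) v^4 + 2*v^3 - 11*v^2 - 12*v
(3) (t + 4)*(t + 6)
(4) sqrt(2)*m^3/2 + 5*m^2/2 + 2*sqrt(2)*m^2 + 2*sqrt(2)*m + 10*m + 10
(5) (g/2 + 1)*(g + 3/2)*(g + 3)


(1) = (o - 5)*(o - 3)*(o + 1)
(2) = v*(v - 3)*(v + 1)*(v + 4)
(3) = t^2 + 10*t + 24
(4) = (m + 2)*(m + 5*sqrt(2)/2)*(sqrt(2)*m/2 + sqrt(2))
(5) = g^3/2 + 13*g^2/4 + 27*g/4 + 9/2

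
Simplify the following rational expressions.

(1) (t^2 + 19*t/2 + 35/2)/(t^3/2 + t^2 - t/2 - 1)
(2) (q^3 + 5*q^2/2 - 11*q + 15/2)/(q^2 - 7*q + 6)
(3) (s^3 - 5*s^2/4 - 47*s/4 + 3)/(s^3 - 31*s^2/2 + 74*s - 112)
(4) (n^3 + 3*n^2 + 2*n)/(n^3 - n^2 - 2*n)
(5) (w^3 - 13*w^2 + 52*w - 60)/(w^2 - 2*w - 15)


(1) = (2*t^2 + 19*t + 35)/(t^3 + 2*t^2 - t - 2)
(2) = (2*q^2 + 7*q - 15)/(2*q - 12)
(3) = (4*s^2 + 11*s - 3)/(4*s^2 - 46*s + 112)
(4) = (n + 2)/(n - 2)
(5) = (w^2 - 8*w + 12)/(w + 3)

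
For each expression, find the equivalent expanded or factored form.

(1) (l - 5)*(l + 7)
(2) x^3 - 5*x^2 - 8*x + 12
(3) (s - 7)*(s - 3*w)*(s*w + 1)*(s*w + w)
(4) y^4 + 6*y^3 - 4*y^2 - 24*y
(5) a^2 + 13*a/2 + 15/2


(1) = l^2 + 2*l - 35
(2) = (x - 6)*(x - 1)*(x + 2)
(3) = s^4*w^2 - 3*s^3*w^3 - 6*s^3*w^2 + s^3*w + 18*s^2*w^3 - 10*s^2*w^2 - 6*s^2*w + 21*s*w^3 + 18*s*w^2 - 7*s*w + 21*w^2
(4) = y*(y - 2)*(y + 2)*(y + 6)
(5) = (a + 3/2)*(a + 5)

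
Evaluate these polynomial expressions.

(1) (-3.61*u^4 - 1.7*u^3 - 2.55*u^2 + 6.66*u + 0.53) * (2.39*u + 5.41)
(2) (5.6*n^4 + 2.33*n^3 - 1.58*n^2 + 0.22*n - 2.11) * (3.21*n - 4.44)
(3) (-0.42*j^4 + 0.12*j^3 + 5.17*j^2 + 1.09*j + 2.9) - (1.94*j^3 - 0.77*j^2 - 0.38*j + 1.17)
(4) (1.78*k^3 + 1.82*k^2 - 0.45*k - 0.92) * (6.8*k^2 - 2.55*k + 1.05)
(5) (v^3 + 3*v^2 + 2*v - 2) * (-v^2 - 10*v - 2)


(1) = -8.6279*u^5 - 23.5931*u^4 - 15.2915*u^3 + 2.1219*u^2 + 37.2973*u + 2.8673
(2) = 17.976*n^5 - 17.3847*n^4 - 15.417*n^3 + 7.7214*n^2 - 7.7499*n + 9.3684
(3) = -0.42*j^4 - 1.82*j^3 + 5.94*j^2 + 1.47*j + 1.73
(4) = 12.104*k^5 + 7.837*k^4 - 5.832*k^3 - 3.1975*k^2 + 1.8735*k - 0.966
(5) = -v^5 - 13*v^4 - 34*v^3 - 24*v^2 + 16*v + 4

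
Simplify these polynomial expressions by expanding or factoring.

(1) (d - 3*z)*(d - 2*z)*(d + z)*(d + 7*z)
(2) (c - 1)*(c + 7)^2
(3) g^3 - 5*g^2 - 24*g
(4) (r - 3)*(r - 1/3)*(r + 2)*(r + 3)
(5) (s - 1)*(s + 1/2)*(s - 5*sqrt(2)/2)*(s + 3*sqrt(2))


(1) = d^4 + 3*d^3*z - 27*d^2*z^2 + 13*d*z^3 + 42*z^4
(2) = c^3 + 13*c^2 + 35*c - 49
(3) = g*(g - 8)*(g + 3)
(4) = r^4 + 5*r^3/3 - 29*r^2/3 - 15*r + 6
(5) = s^4 - s^3/2 + sqrt(2)*s^3/2 - 31*s^2/2 - sqrt(2)*s^2/4 - sqrt(2)*s/4 + 15*s/2 + 15/2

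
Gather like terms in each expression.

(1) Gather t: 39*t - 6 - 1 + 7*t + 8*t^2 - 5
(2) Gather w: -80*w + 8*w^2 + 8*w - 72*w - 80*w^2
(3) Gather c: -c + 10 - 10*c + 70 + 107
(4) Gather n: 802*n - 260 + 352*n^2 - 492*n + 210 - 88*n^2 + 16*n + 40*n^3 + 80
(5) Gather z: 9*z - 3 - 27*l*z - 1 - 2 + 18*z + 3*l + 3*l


(1) = 8*t^2 + 46*t - 12
(2) = -72*w^2 - 144*w
(3) = 187 - 11*c
(4) = 40*n^3 + 264*n^2 + 326*n + 30
(5) = 6*l + z*(27 - 27*l) - 6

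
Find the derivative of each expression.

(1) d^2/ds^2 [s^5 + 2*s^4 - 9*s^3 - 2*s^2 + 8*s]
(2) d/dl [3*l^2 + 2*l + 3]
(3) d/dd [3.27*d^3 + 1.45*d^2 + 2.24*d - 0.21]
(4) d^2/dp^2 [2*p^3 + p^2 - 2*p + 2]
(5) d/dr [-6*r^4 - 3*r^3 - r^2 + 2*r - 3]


(1) = 20*s^3 + 24*s^2 - 54*s - 4
(2) = 6*l + 2
(3) = 9.81*d^2 + 2.9*d + 2.24
(4) = 12*p + 2
(5) = -24*r^3 - 9*r^2 - 2*r + 2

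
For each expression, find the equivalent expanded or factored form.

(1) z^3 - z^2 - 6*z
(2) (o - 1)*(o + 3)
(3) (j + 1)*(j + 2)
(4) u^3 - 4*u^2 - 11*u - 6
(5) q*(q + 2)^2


(1) = z*(z - 3)*(z + 2)
(2) = o^2 + 2*o - 3
(3) = j^2 + 3*j + 2
(4) = (u - 6)*(u + 1)^2
(5) = q^3 + 4*q^2 + 4*q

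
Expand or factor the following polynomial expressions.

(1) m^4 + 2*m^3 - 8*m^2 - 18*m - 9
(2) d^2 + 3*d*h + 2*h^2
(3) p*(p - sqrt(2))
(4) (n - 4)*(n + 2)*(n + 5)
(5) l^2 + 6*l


(1) = (m - 3)*(m + 1)^2*(m + 3)
(2) = (d + h)*(d + 2*h)
(3) = p^2 - sqrt(2)*p
(4) = n^3 + 3*n^2 - 18*n - 40
(5) = l*(l + 6)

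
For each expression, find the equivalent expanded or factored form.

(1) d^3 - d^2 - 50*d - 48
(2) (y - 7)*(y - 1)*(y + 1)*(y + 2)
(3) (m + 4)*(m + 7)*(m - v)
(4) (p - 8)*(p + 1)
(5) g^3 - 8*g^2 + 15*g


(1) = (d - 8)*(d + 1)*(d + 6)
(2) = y^4 - 5*y^3 - 15*y^2 + 5*y + 14
(3) = m^3 - m^2*v + 11*m^2 - 11*m*v + 28*m - 28*v
(4) = p^2 - 7*p - 8
(5) = g*(g - 5)*(g - 3)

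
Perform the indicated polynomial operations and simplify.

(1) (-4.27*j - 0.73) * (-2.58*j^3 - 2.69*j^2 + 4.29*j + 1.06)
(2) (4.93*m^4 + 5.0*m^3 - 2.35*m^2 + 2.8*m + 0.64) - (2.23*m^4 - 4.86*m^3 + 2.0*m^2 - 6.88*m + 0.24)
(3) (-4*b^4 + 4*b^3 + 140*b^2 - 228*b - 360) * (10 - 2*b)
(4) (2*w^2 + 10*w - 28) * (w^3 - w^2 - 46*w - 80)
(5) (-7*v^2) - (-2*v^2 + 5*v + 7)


(1) = 11.0166*j^4 + 13.3697*j^3 - 16.3546*j^2 - 7.6579*j - 0.7738
(2) = 2.7*m^4 + 9.86*m^3 - 4.35*m^2 + 9.68*m + 0.4
(3) = 8*b^5 - 48*b^4 - 240*b^3 + 1856*b^2 - 1560*b - 3600
(4) = 2*w^5 + 8*w^4 - 130*w^3 - 592*w^2 + 488*w + 2240
(5) = -5*v^2 - 5*v - 7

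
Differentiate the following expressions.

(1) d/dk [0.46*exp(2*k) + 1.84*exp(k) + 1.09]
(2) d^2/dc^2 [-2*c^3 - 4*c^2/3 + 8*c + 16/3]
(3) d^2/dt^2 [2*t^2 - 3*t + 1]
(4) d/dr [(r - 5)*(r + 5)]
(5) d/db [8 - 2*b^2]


(1) = (0.92*exp(k) + 1.84)*exp(k)
(2) = -12*c - 8/3
(3) = 4
(4) = 2*r
(5) = -4*b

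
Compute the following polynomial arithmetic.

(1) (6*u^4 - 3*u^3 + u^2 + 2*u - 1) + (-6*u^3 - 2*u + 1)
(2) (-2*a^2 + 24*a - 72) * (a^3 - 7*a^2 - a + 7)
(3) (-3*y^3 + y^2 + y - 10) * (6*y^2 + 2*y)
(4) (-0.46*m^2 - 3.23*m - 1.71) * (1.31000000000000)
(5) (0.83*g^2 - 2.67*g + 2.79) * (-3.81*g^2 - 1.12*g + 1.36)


(1) = 6*u^4 - 9*u^3 + u^2
(2) = -2*a^5 + 38*a^4 - 238*a^3 + 466*a^2 + 240*a - 504
(3) = -18*y^5 + 8*y^3 - 58*y^2 - 20*y
(4) = -0.6026*m^2 - 4.2313*m - 2.2401
(5) = -3.1623*g^4 + 9.2431*g^3 - 6.5107*g^2 - 6.756*g + 3.7944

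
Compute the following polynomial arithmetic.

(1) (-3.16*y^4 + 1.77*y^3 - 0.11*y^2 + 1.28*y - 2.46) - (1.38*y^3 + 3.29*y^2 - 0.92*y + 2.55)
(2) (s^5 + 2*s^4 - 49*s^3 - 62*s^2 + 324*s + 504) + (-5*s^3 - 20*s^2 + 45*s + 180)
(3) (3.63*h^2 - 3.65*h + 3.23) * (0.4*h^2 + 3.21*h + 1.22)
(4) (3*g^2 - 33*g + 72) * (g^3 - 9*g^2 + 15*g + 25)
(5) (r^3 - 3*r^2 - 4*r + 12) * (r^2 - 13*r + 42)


(1) = -3.16*y^4 + 0.39*y^3 - 3.4*y^2 + 2.2*y - 5.01
(2) = s^5 + 2*s^4 - 54*s^3 - 82*s^2 + 369*s + 684
(3) = 1.452*h^4 + 10.1923*h^3 - 5.9959*h^2 + 5.9153*h + 3.9406
(4) = 3*g^5 - 60*g^4 + 414*g^3 - 1068*g^2 + 255*g + 1800
(5) = r^5 - 16*r^4 + 77*r^3 - 62*r^2 - 324*r + 504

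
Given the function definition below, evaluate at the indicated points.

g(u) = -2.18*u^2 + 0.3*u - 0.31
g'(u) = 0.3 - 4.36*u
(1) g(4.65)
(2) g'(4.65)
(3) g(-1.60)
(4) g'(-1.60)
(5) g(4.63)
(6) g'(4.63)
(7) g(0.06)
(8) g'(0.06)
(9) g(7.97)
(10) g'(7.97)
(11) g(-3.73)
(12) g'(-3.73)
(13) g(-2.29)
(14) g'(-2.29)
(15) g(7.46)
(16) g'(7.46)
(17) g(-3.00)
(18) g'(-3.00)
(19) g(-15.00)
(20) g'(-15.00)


(1) = -46.05
(2) = -19.97
(3) = -6.37
(4) = 7.28
(5) = -45.65
(6) = -19.89
(7) = -0.30
(8) = 0.04
(9) = -136.39
(10) = -34.45
(11) = -31.76
(12) = 16.56
(13) = -12.43
(14) = 10.28
(15) = -119.39
(16) = -32.23
(17) = -20.83
(18) = 13.38
(19) = -495.31
(20) = 65.70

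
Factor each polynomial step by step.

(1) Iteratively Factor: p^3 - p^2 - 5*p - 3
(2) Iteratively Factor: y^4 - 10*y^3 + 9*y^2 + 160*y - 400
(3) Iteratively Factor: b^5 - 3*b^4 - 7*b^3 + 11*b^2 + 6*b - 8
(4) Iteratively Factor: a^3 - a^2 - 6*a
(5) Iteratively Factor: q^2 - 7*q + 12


(1) = (p + 1)*(p^2 - 2*p - 3) = (p + 1)^2*(p - 3)
(2) = (y - 5)*(y^3 - 5*y^2 - 16*y + 80) = (y - 5)^2*(y^2 - 16) = (y - 5)^2*(y - 4)*(y + 4)
(3) = (b + 2)*(b^4 - 5*b^3 + 3*b^2 + 5*b - 4) = (b - 1)*(b + 2)*(b^3 - 4*b^2 - b + 4) = (b - 1)^2*(b + 2)*(b^2 - 3*b - 4) = (b - 1)^2*(b + 1)*(b + 2)*(b - 4)
(4) = (a)*(a^2 - a - 6) = a*(a - 3)*(a + 2)
(5) = (q - 3)*(q - 4)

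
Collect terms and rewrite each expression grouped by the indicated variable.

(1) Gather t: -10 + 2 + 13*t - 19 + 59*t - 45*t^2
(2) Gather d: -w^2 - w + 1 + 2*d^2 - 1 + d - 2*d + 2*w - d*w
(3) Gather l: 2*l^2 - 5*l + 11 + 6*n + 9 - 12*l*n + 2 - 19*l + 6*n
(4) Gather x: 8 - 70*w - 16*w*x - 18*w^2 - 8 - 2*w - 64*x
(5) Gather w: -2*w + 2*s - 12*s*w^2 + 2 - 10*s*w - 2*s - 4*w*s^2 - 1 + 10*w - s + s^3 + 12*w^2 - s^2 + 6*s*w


(1) = -45*t^2 + 72*t - 27
(2) = 2*d^2 + d*(-w - 1) - w^2 + w
(3) = 2*l^2 + l*(-12*n - 24) + 12*n + 22
(4) = -18*w^2 - 72*w + x*(-16*w - 64)
(5) = s^3 - s^2 - s + w^2*(12 - 12*s) + w*(-4*s^2 - 4*s + 8) + 1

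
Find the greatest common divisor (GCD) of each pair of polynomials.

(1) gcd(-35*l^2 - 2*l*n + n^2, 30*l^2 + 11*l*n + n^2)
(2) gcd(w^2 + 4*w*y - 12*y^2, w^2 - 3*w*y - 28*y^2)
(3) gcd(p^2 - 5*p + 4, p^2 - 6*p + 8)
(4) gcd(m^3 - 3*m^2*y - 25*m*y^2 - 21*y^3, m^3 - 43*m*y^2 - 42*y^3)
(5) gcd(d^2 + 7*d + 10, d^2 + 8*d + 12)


(1) = 5*l + n
(2) = 1
(3) = gcd((p - 4)*(p - 1), (p - 4)*(p - 2)) = p - 4
(4) = gcd((m - 7*y)*(m + y)*(m + 3*y), (m - 7*y)*(m + y)*(m + 6*y)) = -m^2 + 6*m*y + 7*y^2
(5) = d + 2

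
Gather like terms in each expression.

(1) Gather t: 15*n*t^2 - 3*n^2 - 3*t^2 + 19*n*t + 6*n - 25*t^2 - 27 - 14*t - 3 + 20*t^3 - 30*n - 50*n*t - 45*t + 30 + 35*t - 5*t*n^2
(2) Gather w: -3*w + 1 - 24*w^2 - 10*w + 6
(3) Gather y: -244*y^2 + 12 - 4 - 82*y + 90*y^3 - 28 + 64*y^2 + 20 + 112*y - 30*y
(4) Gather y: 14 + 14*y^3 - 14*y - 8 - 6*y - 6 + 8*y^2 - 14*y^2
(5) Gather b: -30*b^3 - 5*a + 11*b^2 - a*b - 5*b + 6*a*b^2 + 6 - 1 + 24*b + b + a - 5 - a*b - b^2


(1) = -3*n^2 - 24*n + 20*t^3 + t^2*(15*n - 28) + t*(-5*n^2 - 31*n - 24)
(2) = -24*w^2 - 13*w + 7
(3) = 90*y^3 - 180*y^2
(4) = 14*y^3 - 6*y^2 - 20*y
(5) = -4*a - 30*b^3 + b^2*(6*a + 10) + b*(20 - 2*a)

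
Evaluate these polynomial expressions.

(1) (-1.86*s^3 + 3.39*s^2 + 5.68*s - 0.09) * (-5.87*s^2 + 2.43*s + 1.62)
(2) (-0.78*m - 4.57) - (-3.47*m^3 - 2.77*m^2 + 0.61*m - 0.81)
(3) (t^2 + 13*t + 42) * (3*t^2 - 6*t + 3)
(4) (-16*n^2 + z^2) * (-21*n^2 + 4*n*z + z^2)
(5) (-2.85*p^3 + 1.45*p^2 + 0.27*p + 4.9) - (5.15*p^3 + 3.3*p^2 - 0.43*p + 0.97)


(1) = 10.9182*s^5 - 24.4191*s^4 - 28.1171*s^3 + 19.8225*s^2 + 8.9829*s - 0.1458
(2) = 3.47*m^3 + 2.77*m^2 - 1.39*m - 3.76
(3) = 3*t^4 + 33*t^3 + 51*t^2 - 213*t + 126
(4) = 336*n^4 - 64*n^3*z - 37*n^2*z^2 + 4*n*z^3 + z^4
(5) = -8.0*p^3 - 1.85*p^2 + 0.7*p + 3.93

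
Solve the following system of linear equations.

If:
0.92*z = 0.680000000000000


Then:
z = 0.74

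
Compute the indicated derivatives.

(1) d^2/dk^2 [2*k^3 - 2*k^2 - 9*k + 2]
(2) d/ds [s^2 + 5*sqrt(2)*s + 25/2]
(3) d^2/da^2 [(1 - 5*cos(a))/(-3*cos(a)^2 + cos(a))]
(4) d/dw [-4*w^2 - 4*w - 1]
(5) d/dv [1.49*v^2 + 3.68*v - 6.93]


(1) = 12*k - 4
(2) = 2*s + 5*sqrt(2)
(3) = (21*sin(a)^4/cos(a)^3 + 45*sin(a)^2 + 36 - 11/cos(a) + 18/cos(a)^2 - 23/cos(a)^3)/(3*cos(a) - 1)^3
(4) = -8*w - 4
(5) = 2.98*v + 3.68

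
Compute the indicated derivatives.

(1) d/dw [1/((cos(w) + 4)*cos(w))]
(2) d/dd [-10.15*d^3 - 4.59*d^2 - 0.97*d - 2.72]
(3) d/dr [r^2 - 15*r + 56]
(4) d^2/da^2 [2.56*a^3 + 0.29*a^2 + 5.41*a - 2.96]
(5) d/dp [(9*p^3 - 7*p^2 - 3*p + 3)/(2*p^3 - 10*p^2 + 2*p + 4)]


(1) = 2*(cos(w) + 2)*sin(w)/((cos(w) + 4)^2*cos(w)^2)
(2) = -30.45*d^2 - 9.18*d - 0.97
(3) = 2*r - 15
(4) = 15.36*a + 0.58
(5) = (-38*p^4 + 24*p^3 + 23*p^2 + 2*p - 9)/(2*(p^6 - 10*p^5 + 27*p^4 - 6*p^3 - 19*p^2 + 4*p + 4))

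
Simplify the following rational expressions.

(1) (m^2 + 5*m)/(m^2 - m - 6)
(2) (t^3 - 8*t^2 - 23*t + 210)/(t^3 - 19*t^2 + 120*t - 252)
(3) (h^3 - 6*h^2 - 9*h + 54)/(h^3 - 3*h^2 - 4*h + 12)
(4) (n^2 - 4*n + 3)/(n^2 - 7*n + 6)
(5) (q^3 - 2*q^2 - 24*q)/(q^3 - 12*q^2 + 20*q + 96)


(1) = (m^2 + 5*m)/(m^2 - m - 6)
(2) = (t + 5)/(t - 6)
(3) = (h^2 - 3*h - 18)/(h^2 - 4)
(4) = (n - 3)/(n - 6)
(5) = (q^2 + 4*q)/(q^2 - 6*q - 16)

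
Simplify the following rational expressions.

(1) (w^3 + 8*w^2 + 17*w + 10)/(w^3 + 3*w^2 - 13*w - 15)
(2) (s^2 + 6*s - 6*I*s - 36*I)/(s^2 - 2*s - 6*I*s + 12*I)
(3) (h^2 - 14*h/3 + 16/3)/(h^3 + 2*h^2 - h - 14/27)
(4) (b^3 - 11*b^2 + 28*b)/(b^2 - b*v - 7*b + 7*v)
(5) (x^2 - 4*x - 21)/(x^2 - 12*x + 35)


(1) = (w + 2)/(w - 3)
(2) = (s + 6)/(s - 2)
(3) = (27*h^2 - 126*h + 144)/(27*h^3 + 54*h^2 - 27*h - 14)
(4) = (-b^2 + 4*b)/(-b + v)
(5) = (x + 3)/(x - 5)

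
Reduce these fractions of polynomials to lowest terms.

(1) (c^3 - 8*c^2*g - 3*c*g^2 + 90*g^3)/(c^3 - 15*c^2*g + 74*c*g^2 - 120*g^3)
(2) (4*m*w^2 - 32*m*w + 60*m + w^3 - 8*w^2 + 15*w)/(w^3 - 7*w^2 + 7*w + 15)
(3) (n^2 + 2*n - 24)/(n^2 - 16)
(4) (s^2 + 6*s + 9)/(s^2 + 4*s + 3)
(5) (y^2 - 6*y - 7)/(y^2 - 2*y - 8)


(1) = (c + 3*g)/(c - 4*g)
(2) = (4*m + w)/(w + 1)
(3) = (n + 6)/(n + 4)
(4) = (s + 3)/(s + 1)
(5) = (y^2 - 6*y - 7)/(y^2 - 2*y - 8)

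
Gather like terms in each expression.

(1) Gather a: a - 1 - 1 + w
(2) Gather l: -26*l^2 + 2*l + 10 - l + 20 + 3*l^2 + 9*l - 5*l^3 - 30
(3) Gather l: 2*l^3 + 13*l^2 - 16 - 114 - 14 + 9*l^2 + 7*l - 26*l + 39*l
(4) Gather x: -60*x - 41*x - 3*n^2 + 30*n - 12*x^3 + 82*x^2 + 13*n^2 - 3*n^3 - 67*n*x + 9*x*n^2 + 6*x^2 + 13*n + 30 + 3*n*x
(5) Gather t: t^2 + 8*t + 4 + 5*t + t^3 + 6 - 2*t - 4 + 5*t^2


(1) = a + w - 2
(2) = -5*l^3 - 23*l^2 + 10*l
(3) = 2*l^3 + 22*l^2 + 20*l - 144
(4) = -3*n^3 + 10*n^2 + 43*n - 12*x^3 + 88*x^2 + x*(9*n^2 - 64*n - 101) + 30
(5) = t^3 + 6*t^2 + 11*t + 6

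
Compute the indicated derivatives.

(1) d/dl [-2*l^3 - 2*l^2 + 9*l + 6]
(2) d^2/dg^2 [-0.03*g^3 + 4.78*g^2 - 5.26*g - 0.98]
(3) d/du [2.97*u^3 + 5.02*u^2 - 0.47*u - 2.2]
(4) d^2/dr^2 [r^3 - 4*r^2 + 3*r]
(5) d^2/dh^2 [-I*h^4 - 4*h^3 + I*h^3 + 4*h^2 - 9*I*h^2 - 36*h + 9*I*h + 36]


(1) = -6*l^2 - 4*l + 9
(2) = 9.56 - 0.18*g
(3) = 8.91*u^2 + 10.04*u - 0.47
(4) = 6*r - 8
(5) = -12*I*h^2 - 6*h*(4 - I) + 8 - 18*I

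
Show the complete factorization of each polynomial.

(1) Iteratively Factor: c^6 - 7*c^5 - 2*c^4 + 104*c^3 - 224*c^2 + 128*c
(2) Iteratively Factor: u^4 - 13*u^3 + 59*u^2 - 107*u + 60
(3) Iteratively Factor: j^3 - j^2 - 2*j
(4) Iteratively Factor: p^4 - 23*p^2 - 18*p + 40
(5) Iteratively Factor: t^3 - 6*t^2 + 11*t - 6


(1) = (c + 4)*(c^5 - 11*c^4 + 42*c^3 - 64*c^2 + 32*c) = c*(c + 4)*(c^4 - 11*c^3 + 42*c^2 - 64*c + 32) = c*(c - 4)*(c + 4)*(c^3 - 7*c^2 + 14*c - 8) = c*(c - 4)^2*(c + 4)*(c^2 - 3*c + 2) = c*(c - 4)^2*(c - 1)*(c + 4)*(c - 2)
(2) = (u - 5)*(u^3 - 8*u^2 + 19*u - 12) = (u - 5)*(u - 3)*(u^2 - 5*u + 4) = (u - 5)*(u - 4)*(u - 3)*(u - 1)
(3) = (j)*(j^2 - j - 2) = j*(j + 1)*(j - 2)
(4) = (p + 2)*(p^3 - 2*p^2 - 19*p + 20) = (p - 5)*(p + 2)*(p^2 + 3*p - 4) = (p - 5)*(p + 2)*(p + 4)*(p - 1)
(5) = (t - 3)*(t^2 - 3*t + 2) = (t - 3)*(t - 1)*(t - 2)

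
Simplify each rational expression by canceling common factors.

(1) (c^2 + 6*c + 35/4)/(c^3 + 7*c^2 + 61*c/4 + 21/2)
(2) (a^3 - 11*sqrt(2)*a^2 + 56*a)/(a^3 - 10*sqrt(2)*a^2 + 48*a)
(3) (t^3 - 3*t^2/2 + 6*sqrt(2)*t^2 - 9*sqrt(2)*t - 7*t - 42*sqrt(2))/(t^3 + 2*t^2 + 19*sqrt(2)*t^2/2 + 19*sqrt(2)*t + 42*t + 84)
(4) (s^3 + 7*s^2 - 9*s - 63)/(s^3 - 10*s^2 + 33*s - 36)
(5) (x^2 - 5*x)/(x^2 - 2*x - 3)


(1) = (2*c + 5)/(2*c^2 + 7*c + 6)
(2) = (a - 7*sqrt(2))/(a - 6*sqrt(2))
(3) = (4*t - 14)/(4*t + 14*sqrt(2))
(4) = (s^2 + 10*s + 21)/(s^2 - 7*s + 12)
(5) = (x^2 - 5*x)/(x^2 - 2*x - 3)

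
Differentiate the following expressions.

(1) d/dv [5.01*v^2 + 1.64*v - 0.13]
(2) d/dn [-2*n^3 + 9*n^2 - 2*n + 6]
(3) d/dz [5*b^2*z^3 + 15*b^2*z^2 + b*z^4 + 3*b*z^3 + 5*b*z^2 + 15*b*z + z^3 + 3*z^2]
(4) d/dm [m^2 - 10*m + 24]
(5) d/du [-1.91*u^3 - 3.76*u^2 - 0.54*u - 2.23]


(1) = 10.02*v + 1.64
(2) = -6*n^2 + 18*n - 2
(3) = 15*b^2*z^2 + 30*b^2*z + 4*b*z^3 + 9*b*z^2 + 10*b*z + 15*b + 3*z^2 + 6*z
(4) = 2*m - 10
(5) = -5.73*u^2 - 7.52*u - 0.54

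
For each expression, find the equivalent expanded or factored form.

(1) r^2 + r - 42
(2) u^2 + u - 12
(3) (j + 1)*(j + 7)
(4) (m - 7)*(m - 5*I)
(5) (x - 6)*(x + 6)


(1) = (r - 6)*(r + 7)
(2) = (u - 3)*(u + 4)
(3) = j^2 + 8*j + 7
(4) = m^2 - 7*m - 5*I*m + 35*I
(5) = x^2 - 36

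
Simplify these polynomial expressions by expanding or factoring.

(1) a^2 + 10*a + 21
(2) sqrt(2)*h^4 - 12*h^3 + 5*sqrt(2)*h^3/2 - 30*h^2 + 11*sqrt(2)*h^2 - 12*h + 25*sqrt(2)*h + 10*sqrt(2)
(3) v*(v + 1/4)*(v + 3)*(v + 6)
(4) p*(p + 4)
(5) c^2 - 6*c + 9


(1) = (a + 3)*(a + 7)
(2) = (h + 2)*(h - 5*sqrt(2))*(h - sqrt(2))*(sqrt(2)*h + sqrt(2)/2)
(3) = v^4 + 37*v^3/4 + 81*v^2/4 + 9*v/2
(4) = p^2 + 4*p
(5) = (c - 3)^2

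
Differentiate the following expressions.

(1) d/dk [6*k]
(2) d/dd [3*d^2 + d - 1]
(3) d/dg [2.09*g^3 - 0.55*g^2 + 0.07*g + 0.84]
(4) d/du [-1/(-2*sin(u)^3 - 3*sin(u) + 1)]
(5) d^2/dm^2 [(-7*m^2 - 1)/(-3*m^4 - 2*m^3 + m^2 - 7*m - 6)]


(1) = 6
(2) = 6*d + 1
(3) = 6.27*g^2 - 1.1*g + 0.07
(4) = 3*(cos(2*u) - 2)*cos(u)/(2*sin(u)^3 + 3*sin(u) - 1)^2
(5) = 2*(189*m^8 + 126*m^7 + 139*m^6 - 792*m^5 - 1809*m^4 - 513*m^3 + 63*m^2 - 57*m + 307)/(27*m^12 + 54*m^11 + 9*m^10 + 161*m^9 + 411*m^8 + 180*m^7 + 320*m^6 + 999*m^5 + 699*m^4 + 307*m^3 + 774*m^2 + 756*m + 216)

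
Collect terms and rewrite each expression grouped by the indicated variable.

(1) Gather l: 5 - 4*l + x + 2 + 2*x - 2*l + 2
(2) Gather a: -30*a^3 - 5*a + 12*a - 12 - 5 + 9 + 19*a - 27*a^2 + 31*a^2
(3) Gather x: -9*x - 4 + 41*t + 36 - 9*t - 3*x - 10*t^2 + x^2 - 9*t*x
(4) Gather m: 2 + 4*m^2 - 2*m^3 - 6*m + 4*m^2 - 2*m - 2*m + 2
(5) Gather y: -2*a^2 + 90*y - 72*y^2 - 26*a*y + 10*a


(1) = -6*l + 3*x + 9
(2) = -30*a^3 + 4*a^2 + 26*a - 8
(3) = -10*t^2 + 32*t + x^2 + x*(-9*t - 12) + 32
(4) = -2*m^3 + 8*m^2 - 10*m + 4
(5) = -2*a^2 + 10*a - 72*y^2 + y*(90 - 26*a)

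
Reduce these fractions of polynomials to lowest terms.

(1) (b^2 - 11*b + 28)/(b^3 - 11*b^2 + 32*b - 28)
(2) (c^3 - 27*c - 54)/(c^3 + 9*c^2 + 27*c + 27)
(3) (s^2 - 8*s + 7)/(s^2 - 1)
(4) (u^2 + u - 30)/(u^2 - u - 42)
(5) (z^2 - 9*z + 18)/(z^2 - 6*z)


(1) = (b - 4)/(b^2 - 4*b + 4)
(2) = (c - 6)/(c + 3)
(3) = (s - 7)/(s + 1)
(4) = (u - 5)/(u - 7)
(5) = (z - 3)/z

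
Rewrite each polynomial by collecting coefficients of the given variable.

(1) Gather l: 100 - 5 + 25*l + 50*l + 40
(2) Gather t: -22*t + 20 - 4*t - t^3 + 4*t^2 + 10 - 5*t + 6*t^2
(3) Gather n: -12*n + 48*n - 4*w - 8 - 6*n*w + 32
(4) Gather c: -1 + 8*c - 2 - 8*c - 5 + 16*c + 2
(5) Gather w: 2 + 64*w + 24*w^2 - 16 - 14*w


(1) = 75*l + 135
(2) = -t^3 + 10*t^2 - 31*t + 30
(3) = n*(36 - 6*w) - 4*w + 24
(4) = 16*c - 6
(5) = 24*w^2 + 50*w - 14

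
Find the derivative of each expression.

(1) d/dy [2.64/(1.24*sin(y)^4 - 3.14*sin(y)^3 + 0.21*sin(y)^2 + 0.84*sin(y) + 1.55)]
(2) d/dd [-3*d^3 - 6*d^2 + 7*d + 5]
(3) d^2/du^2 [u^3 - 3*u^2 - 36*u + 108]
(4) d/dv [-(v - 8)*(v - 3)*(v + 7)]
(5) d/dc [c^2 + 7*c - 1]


(1) = (-13.0944*sin(y)^3 + 24.8688*sin(y)^2 - 1.1088*sin(y) - 2.2176)*cos(y)/(1.24*sin(y)^4 - 3.14*sin(y)^3 + 0.21*sin(y)^2 + 0.84*sin(y) + 1.55)^2
(2) = -9*d^2 - 12*d + 7
(3) = 6*u - 6
(4) = -3*v^2 + 8*v + 53
(5) = 2*c + 7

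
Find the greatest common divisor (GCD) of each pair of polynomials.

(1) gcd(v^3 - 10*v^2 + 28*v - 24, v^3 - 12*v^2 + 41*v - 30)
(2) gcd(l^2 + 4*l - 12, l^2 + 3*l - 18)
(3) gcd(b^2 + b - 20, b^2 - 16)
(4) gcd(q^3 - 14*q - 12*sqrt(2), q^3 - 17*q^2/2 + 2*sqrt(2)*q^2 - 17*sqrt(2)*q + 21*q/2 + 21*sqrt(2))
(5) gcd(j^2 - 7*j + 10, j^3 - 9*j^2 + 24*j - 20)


(1) = gcd((v - 6)*(v - 2)^2, (v - 6)*(v - 5)*(v - 1)) = v - 6
(2) = gcd((l - 2)*(l + 6), (l - 3)*(l + 6)) = l + 6
(3) = gcd((b - 4)*(b + 5), (b - 4)*(b + 4)) = b - 4
(4) = gcd((q - 3*sqrt(2))*(q + sqrt(2))*(q + 2*sqrt(2)), (q - 7)*(q - 3/2)*(q + 2*sqrt(2))) = q + 2*sqrt(2)
(5) = gcd((j - 5)*(j - 2), (j - 5)*(j - 2)^2) = j^2 - 7*j + 10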